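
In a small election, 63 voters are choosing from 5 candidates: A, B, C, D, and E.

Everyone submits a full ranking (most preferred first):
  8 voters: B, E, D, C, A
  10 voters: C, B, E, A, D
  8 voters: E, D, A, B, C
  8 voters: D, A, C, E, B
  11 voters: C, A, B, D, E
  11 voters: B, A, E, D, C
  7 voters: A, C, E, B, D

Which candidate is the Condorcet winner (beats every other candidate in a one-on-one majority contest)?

A vs B: 34–29
A vs C: 34–29
A vs D: 39–24
A vs E: 37–26
A beats every other candidate.

A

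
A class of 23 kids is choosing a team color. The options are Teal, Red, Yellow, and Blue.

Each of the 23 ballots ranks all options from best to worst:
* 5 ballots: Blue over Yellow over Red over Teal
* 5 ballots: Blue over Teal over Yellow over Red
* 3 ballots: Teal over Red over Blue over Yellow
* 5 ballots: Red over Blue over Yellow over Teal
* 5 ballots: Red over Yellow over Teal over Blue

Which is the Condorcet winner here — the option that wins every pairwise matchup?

Red

Red vs Teal: 15–8
Red vs Yellow: 13–10
Red vs Blue: 13–10
Red beats every other option.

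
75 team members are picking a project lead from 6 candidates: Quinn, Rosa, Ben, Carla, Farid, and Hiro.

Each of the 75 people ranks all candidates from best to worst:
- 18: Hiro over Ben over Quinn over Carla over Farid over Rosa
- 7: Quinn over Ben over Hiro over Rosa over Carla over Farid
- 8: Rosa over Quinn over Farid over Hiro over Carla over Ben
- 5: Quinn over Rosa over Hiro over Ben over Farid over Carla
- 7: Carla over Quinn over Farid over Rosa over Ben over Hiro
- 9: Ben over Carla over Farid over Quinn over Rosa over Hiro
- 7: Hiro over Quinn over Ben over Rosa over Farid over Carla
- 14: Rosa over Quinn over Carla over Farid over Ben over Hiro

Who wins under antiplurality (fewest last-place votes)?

Last-place votes: Quinn 0, Rosa 18, Ben 8, Carla 12, Farid 7, Hiro 30.

Quinn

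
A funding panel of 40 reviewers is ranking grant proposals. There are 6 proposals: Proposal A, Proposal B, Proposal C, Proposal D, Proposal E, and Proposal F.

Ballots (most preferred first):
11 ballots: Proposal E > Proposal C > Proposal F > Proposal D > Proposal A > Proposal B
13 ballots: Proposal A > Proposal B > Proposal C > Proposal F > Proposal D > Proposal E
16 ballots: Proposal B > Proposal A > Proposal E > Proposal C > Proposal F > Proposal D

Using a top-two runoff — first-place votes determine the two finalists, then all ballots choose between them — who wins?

Proposal A

Round 1 first-place votes: Proposal A 13, Proposal B 16, Proposal C 0, Proposal D 0, Proposal E 11, Proposal F 0. Proposal B and Proposal A advance.
Runoff: Proposal B is ranked above Proposal A on 16 ballots, Proposal A above Proposal B on 24.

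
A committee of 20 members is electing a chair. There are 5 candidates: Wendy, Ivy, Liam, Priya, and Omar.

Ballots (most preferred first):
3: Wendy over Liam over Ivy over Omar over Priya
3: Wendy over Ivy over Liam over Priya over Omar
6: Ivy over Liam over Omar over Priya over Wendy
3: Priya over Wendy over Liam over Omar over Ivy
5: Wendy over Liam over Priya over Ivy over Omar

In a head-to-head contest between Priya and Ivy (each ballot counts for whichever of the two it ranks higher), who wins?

Priya is ranked above Ivy on 8 ballots; Ivy above Priya on 12.

Ivy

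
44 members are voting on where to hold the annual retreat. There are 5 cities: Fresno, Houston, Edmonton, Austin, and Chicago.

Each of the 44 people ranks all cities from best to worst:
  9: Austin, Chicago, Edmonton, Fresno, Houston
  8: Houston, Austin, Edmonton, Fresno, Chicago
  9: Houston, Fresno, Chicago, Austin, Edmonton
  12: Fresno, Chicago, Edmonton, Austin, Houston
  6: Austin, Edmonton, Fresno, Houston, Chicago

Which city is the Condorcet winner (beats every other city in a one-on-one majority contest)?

Austin

Austin vs Fresno: 23–21
Austin vs Houston: 27–17
Austin vs Edmonton: 32–12
Austin vs Chicago: 23–21
Austin beats every other city.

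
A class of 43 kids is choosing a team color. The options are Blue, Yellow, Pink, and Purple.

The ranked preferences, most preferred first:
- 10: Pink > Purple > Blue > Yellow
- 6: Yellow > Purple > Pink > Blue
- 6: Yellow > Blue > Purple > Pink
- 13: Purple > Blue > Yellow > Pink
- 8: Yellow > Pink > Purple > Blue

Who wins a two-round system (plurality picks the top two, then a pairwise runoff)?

Purple

Round 1 first-place votes: Blue 0, Yellow 20, Pink 10, Purple 13. Yellow and Purple advance.
Runoff: Yellow is ranked above Purple on 20 ballots, Purple above Yellow on 23.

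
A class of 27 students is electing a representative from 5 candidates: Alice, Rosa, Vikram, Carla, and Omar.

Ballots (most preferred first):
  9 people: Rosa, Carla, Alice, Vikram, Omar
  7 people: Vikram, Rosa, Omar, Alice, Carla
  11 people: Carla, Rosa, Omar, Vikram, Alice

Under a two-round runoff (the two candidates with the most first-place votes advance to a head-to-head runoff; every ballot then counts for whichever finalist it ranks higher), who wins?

Rosa

Round 1 first-place votes: Alice 0, Rosa 9, Vikram 7, Carla 11, Omar 0. Carla and Rosa advance.
Runoff: Carla is ranked above Rosa on 11 ballots, Rosa above Carla on 16.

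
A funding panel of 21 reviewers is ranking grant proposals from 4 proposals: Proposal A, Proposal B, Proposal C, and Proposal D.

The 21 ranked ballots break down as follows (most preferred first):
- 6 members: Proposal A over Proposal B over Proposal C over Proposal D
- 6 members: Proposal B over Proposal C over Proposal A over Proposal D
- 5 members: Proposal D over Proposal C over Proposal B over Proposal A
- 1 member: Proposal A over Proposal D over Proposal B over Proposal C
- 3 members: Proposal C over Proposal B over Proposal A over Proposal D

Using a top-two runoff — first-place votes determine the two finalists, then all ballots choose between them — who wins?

Proposal B

Round 1 first-place votes: Proposal A 7, Proposal B 6, Proposal C 3, Proposal D 5. Proposal A and Proposal B advance.
Runoff: Proposal A is ranked above Proposal B on 7 ballots, Proposal B above Proposal A on 14.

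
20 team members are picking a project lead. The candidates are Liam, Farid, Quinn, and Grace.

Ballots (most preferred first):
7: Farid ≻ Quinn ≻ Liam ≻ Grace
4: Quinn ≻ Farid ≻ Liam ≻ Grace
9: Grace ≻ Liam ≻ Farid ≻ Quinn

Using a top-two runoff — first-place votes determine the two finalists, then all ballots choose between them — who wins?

Round 1 first-place votes: Liam 0, Farid 7, Quinn 4, Grace 9. Grace and Farid advance.
Runoff: Grace is ranked above Farid on 9 ballots, Farid above Grace on 11.

Farid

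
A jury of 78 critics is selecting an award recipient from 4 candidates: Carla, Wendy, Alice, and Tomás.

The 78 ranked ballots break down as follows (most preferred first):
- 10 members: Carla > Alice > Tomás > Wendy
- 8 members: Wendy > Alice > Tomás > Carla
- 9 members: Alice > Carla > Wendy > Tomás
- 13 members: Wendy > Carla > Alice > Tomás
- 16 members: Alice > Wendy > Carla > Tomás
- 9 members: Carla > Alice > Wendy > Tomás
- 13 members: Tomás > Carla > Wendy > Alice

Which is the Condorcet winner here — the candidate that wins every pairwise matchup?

Carla vs Wendy: 41–37
Carla vs Alice: 45–33
Carla vs Tomás: 57–21
Carla beats every other candidate.

Carla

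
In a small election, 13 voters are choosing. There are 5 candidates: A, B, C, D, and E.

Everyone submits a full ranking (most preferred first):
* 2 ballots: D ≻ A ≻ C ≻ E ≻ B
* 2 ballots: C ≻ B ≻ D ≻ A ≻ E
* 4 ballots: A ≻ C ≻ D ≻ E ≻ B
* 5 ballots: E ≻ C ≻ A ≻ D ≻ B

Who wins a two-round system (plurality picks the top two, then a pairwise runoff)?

Round 1 first-place votes: A 4, B 0, C 2, D 2, E 5. E and A advance.
Runoff: E is ranked above A on 5 ballots, A above E on 8.

A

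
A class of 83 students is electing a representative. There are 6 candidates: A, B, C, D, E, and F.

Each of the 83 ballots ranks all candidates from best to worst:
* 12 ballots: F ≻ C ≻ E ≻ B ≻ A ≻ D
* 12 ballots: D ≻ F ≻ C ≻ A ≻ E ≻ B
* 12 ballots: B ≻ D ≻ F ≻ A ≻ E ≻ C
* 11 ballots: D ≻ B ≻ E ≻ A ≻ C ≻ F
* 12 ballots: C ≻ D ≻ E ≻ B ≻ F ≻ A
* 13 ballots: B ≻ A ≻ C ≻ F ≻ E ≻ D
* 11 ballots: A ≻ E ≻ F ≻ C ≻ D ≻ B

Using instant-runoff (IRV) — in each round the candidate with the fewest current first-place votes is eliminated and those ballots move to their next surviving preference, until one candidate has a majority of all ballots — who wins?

D

Round 1: A 11, B 25, C 12, D 23, E 0, F 12. E eliminated.
Round 2: A 11, B 25, C 12, D 23, F 12. A eliminated.
Round 3: B 25, C 12, D 23, F 23. C eliminated.
Round 4: B 25, D 35, F 23. F eliminated.
Round 5: B 37, D 46. D has a majority (≥42).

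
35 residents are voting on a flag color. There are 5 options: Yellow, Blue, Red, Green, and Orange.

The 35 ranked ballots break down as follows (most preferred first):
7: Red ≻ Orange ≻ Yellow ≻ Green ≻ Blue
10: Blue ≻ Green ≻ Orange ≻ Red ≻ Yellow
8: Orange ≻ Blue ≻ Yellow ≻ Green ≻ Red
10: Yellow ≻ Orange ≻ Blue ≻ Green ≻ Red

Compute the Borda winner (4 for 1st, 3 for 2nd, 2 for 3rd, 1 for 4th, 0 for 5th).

Orange

Yellow: 7×2 + 10×0 + 8×2 + 10×4 = 70
Blue: 7×0 + 10×4 + 8×3 + 10×2 = 84
Red: 7×4 + 10×1 + 8×0 + 10×0 = 38
Green: 7×1 + 10×3 + 8×1 + 10×1 = 55
Orange: 7×3 + 10×2 + 8×4 + 10×3 = 103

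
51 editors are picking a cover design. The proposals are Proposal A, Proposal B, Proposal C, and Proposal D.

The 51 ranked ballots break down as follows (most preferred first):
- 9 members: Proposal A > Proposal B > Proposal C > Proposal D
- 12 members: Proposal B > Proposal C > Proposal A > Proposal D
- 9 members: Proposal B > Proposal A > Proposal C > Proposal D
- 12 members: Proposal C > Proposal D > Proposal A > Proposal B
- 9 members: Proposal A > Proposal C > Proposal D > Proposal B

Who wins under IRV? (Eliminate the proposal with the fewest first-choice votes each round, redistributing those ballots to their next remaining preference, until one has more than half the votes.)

Proposal A

Round 1: Proposal A 18, Proposal B 21, Proposal C 12, Proposal D 0. Proposal D eliminated.
Round 2: Proposal A 18, Proposal B 21, Proposal C 12. Proposal C eliminated.
Round 3: Proposal A 30, Proposal B 21. Proposal A has a majority (≥26).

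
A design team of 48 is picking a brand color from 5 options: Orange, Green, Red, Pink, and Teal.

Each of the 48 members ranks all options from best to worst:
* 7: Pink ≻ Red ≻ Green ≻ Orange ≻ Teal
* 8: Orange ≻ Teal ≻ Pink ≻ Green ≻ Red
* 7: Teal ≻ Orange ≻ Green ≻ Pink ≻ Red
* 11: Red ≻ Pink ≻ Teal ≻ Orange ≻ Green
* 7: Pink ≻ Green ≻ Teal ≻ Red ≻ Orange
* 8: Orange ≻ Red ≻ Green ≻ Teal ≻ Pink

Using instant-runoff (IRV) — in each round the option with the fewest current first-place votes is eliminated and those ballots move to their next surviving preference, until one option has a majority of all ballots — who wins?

Round 1: Orange 16, Green 0, Red 11, Pink 14, Teal 7. Green eliminated.
Round 2: Orange 16, Red 11, Pink 14, Teal 7. Teal eliminated.
Round 3: Orange 23, Red 11, Pink 14. Red eliminated.
Round 4: Orange 23, Pink 25. Pink has a majority (≥25).

Pink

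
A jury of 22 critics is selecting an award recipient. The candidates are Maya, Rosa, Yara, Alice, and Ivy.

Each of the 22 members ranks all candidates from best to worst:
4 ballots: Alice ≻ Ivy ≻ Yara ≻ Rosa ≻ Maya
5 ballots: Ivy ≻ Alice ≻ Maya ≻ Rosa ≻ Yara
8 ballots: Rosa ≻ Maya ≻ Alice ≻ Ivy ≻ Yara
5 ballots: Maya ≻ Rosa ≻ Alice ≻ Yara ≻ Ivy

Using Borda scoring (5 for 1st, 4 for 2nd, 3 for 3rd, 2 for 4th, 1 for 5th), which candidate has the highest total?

Alice

Maya: 4×1 + 5×3 + 8×4 + 5×5 = 76
Rosa: 4×2 + 5×2 + 8×5 + 5×4 = 78
Yara: 4×3 + 5×1 + 8×1 + 5×2 = 35
Alice: 4×5 + 5×4 + 8×3 + 5×3 = 79
Ivy: 4×4 + 5×5 + 8×2 + 5×1 = 62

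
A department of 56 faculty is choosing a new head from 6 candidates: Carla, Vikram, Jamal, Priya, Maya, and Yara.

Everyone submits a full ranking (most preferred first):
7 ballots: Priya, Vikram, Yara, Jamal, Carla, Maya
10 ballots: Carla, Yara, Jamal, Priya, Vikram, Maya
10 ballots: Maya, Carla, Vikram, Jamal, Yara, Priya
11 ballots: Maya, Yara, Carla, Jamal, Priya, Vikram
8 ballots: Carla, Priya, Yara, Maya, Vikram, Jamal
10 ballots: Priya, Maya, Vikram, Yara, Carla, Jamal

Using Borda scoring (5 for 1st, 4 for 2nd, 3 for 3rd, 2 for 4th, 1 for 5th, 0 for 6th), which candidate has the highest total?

Carla

Carla: 7×1 + 10×5 + 10×4 + 11×3 + 8×5 + 10×1 = 180
Vikram: 7×4 + 10×1 + 10×3 + 11×0 + 8×1 + 10×3 = 106
Jamal: 7×2 + 10×3 + 10×2 + 11×2 + 8×0 + 10×0 = 86
Priya: 7×5 + 10×2 + 10×0 + 11×1 + 8×4 + 10×5 = 148
Maya: 7×0 + 10×0 + 10×5 + 11×5 + 8×2 + 10×4 = 161
Yara: 7×3 + 10×4 + 10×1 + 11×4 + 8×3 + 10×2 = 159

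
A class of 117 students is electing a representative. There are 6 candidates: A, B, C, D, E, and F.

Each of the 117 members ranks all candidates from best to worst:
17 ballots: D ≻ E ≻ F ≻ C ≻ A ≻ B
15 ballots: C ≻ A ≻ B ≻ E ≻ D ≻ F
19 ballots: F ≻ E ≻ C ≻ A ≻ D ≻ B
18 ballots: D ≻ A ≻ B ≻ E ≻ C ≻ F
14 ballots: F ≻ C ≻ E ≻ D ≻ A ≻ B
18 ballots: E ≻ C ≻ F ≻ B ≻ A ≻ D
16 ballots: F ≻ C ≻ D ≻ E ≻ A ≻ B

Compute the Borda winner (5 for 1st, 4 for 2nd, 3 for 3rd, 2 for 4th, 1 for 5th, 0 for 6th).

C

A: 17×1 + 15×4 + 19×2 + 18×4 + 14×1 + 18×1 + 16×1 = 235
B: 17×0 + 15×3 + 19×0 + 18×3 + 14×0 + 18×2 + 16×0 = 135
C: 17×2 + 15×5 + 19×3 + 18×1 + 14×4 + 18×4 + 16×4 = 376
D: 17×5 + 15×1 + 19×1 + 18×5 + 14×2 + 18×0 + 16×3 = 285
E: 17×4 + 15×2 + 19×4 + 18×2 + 14×3 + 18×5 + 16×2 = 374
F: 17×3 + 15×0 + 19×5 + 18×0 + 14×5 + 18×3 + 16×5 = 350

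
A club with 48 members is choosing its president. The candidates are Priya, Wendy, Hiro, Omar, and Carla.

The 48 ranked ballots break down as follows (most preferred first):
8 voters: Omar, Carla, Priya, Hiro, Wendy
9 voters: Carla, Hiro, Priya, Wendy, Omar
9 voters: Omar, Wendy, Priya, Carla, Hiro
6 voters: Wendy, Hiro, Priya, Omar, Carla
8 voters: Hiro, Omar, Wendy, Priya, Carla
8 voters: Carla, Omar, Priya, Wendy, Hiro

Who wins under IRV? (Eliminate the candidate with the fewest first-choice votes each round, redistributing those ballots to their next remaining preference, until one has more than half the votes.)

Round 1: Priya 0, Wendy 6, Hiro 8, Omar 17, Carla 17. Priya eliminated.
Round 2: Wendy 6, Hiro 8, Omar 17, Carla 17. Wendy eliminated.
Round 3: Hiro 14, Omar 17, Carla 17. Hiro eliminated.
Round 4: Omar 31, Carla 17. Omar has a majority (≥25).

Omar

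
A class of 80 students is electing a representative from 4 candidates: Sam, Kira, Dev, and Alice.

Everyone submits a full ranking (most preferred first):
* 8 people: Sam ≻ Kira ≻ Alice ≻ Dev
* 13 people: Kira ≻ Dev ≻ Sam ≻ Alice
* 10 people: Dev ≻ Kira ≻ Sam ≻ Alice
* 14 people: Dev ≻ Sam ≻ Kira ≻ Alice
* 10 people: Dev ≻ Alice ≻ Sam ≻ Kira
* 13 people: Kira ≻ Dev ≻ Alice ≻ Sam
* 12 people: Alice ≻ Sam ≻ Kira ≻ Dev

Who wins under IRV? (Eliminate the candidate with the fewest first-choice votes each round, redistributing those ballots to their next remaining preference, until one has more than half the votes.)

Kira

Round 1: Sam 8, Kira 26, Dev 34, Alice 12. Sam eliminated.
Round 2: Kira 34, Dev 34, Alice 12. Alice eliminated.
Round 3: Kira 46, Dev 34. Kira has a majority (≥41).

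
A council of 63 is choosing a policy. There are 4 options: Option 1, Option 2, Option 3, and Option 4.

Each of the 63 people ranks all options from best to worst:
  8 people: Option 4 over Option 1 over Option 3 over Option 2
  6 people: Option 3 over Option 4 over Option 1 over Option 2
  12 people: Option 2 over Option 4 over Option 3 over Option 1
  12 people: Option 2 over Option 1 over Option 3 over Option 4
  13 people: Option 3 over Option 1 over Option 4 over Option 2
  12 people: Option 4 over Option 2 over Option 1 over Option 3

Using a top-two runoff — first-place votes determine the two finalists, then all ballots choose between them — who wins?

Round 1 first-place votes: Option 1 0, Option 2 24, Option 3 19, Option 4 20. Option 2 and Option 4 advance.
Runoff: Option 2 is ranked above Option 4 on 24 ballots, Option 4 above Option 2 on 39.

Option 4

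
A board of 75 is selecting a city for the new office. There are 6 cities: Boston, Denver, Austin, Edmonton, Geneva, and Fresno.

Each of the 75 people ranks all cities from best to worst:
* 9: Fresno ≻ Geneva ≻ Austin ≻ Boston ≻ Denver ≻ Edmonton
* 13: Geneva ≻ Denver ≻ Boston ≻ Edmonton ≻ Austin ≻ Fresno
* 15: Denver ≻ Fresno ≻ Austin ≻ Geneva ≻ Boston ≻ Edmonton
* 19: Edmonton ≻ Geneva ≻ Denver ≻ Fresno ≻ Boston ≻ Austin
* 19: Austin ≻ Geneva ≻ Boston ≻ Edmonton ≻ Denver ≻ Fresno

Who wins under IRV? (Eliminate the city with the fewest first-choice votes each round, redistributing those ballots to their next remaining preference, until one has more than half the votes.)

Geneva

Round 1: Boston 0, Denver 15, Austin 19, Edmonton 19, Geneva 13, Fresno 9. Boston eliminated.
Round 2: Denver 15, Austin 19, Edmonton 19, Geneva 13, Fresno 9. Fresno eliminated.
Round 3: Denver 15, Austin 19, Edmonton 19, Geneva 22. Denver eliminated.
Round 4: Austin 34, Edmonton 19, Geneva 22. Edmonton eliminated.
Round 5: Austin 34, Geneva 41. Geneva has a majority (≥38).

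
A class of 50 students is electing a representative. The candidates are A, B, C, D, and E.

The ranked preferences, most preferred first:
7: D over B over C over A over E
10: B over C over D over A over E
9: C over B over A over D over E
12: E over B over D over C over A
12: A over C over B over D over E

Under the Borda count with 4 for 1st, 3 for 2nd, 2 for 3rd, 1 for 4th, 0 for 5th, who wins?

A: 7×1 + 10×1 + 9×2 + 12×0 + 12×4 = 83
B: 7×3 + 10×4 + 9×3 + 12×3 + 12×2 = 148
C: 7×2 + 10×3 + 9×4 + 12×1 + 12×3 = 128
D: 7×4 + 10×2 + 9×1 + 12×2 + 12×1 = 93
E: 7×0 + 10×0 + 9×0 + 12×4 + 12×0 = 48

B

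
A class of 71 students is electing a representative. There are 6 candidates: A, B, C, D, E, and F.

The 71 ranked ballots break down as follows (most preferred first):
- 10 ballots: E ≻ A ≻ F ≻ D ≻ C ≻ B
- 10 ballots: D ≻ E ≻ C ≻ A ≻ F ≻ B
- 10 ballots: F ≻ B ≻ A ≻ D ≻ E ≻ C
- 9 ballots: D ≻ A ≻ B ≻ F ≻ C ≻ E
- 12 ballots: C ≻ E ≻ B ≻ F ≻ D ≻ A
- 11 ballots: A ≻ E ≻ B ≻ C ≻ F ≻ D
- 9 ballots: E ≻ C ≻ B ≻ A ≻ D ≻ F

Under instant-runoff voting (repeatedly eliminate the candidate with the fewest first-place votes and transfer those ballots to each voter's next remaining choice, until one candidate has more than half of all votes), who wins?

Round 1: A 11, B 0, C 12, D 19, E 19, F 10. B eliminated.
Round 2: A 11, C 12, D 19, E 19, F 10. F eliminated.
Round 3: A 21, C 12, D 19, E 19. C eliminated.
Round 4: A 21, D 19, E 31. D eliminated.
Round 5: A 30, E 41. E has a majority (≥36).

E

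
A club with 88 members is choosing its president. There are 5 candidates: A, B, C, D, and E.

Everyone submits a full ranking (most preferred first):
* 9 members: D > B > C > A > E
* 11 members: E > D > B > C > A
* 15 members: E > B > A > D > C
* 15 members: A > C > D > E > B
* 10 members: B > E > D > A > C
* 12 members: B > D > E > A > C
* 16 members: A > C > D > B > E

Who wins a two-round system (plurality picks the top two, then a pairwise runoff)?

Round 1 first-place votes: A 31, B 22, C 0, D 9, E 26. A and E advance.
Runoff: A is ranked above E on 40 ballots, E above A on 48.

E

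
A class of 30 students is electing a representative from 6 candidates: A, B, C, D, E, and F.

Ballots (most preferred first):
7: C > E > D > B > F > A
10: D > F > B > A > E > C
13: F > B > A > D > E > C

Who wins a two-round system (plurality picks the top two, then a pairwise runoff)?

D

Round 1 first-place votes: A 0, B 0, C 7, D 10, E 0, F 13. F and D advance.
Runoff: F is ranked above D on 13 ballots, D above F on 17.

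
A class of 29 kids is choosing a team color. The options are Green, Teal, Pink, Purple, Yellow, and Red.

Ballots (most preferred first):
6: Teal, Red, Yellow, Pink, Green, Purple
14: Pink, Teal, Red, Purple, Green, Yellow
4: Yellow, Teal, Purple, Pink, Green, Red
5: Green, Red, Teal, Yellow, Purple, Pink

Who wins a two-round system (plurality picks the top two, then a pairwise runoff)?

Round 1 first-place votes: Green 5, Teal 6, Pink 14, Purple 0, Yellow 4, Red 0. Pink and Teal advance.
Runoff: Pink is ranked above Teal on 14 ballots, Teal above Pink on 15.

Teal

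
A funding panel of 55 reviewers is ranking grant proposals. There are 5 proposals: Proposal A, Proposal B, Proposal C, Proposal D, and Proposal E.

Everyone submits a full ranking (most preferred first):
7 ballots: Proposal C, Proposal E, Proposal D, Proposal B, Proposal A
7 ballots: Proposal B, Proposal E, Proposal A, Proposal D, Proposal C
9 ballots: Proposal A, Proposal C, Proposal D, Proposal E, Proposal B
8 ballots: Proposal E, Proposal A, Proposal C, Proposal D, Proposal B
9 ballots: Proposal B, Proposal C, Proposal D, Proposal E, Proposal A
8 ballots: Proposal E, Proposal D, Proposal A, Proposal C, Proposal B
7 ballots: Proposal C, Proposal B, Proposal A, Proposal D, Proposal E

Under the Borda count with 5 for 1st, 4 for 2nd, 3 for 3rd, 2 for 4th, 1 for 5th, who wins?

Proposal C

Proposal A: 7×1 + 7×3 + 9×5 + 8×4 + 9×1 + 8×3 + 7×3 = 159
Proposal B: 7×2 + 7×5 + 9×1 + 8×1 + 9×5 + 8×1 + 7×4 = 147
Proposal C: 7×5 + 7×1 + 9×4 + 8×3 + 9×4 + 8×2 + 7×5 = 189
Proposal D: 7×3 + 7×2 + 9×3 + 8×2 + 9×3 + 8×4 + 7×2 = 151
Proposal E: 7×4 + 7×4 + 9×2 + 8×5 + 9×2 + 8×5 + 7×1 = 179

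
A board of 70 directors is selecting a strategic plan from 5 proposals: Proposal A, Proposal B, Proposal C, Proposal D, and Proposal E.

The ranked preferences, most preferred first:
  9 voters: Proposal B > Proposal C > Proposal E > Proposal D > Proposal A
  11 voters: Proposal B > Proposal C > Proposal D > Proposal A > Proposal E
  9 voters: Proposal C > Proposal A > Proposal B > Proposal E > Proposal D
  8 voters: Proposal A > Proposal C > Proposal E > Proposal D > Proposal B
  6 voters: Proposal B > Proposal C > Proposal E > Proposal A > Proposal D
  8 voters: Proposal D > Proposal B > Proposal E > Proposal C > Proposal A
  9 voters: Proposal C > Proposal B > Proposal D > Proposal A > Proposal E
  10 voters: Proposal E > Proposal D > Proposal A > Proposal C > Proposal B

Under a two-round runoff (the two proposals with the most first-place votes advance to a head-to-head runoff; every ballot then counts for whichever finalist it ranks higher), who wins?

Round 1 first-place votes: Proposal A 8, Proposal B 26, Proposal C 18, Proposal D 8, Proposal E 10. Proposal B and Proposal C advance.
Runoff: Proposal B is ranked above Proposal C on 34 ballots, Proposal C above Proposal B on 36.

Proposal C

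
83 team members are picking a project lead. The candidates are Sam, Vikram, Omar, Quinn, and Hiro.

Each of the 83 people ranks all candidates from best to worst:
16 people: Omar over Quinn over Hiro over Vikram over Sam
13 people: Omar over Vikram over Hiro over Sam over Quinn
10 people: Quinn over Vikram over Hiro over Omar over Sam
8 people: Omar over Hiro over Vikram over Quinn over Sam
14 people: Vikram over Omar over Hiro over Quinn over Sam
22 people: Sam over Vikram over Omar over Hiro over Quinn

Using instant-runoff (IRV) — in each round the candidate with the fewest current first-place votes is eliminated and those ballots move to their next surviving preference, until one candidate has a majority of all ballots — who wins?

Vikram

Round 1: Sam 22, Vikram 14, Omar 37, Quinn 10, Hiro 0. Hiro eliminated.
Round 2: Sam 22, Vikram 14, Omar 37, Quinn 10. Quinn eliminated.
Round 3: Sam 22, Vikram 24, Omar 37. Sam eliminated.
Round 4: Vikram 46, Omar 37. Vikram has a majority (≥42).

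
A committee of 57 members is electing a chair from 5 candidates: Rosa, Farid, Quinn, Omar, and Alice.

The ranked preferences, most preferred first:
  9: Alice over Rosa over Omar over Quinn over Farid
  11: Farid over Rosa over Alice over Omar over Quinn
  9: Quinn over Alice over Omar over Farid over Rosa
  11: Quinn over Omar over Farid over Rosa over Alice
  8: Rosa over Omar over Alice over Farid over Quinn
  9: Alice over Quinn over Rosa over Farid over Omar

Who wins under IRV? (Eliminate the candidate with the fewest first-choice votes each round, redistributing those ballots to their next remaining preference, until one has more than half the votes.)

Round 1: Rosa 8, Farid 11, Quinn 20, Omar 0, Alice 18. Omar eliminated.
Round 2: Rosa 8, Farid 11, Quinn 20, Alice 18. Rosa eliminated.
Round 3: Farid 11, Quinn 20, Alice 26. Farid eliminated.
Round 4: Quinn 20, Alice 37. Alice has a majority (≥29).

Alice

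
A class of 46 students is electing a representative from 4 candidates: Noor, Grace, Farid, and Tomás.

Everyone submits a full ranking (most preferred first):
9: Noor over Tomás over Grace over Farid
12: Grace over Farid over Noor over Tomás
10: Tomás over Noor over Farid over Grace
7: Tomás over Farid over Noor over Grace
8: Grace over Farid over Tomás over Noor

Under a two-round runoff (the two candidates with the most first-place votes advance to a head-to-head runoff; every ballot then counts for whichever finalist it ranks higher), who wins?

Round 1 first-place votes: Noor 9, Grace 20, Farid 0, Tomás 17. Grace and Tomás advance.
Runoff: Grace is ranked above Tomás on 20 ballots, Tomás above Grace on 26.

Tomás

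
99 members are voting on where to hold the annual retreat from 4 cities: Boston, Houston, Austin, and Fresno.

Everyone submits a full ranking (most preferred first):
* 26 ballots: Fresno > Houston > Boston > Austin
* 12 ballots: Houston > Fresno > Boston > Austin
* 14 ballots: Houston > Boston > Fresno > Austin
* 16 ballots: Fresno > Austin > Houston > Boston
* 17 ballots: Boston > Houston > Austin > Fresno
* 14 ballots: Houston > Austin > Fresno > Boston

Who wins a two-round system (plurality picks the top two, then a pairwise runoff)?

Houston

Round 1 first-place votes: Boston 17, Houston 40, Austin 0, Fresno 42. Fresno and Houston advance.
Runoff: Fresno is ranked above Houston on 42 ballots, Houston above Fresno on 57.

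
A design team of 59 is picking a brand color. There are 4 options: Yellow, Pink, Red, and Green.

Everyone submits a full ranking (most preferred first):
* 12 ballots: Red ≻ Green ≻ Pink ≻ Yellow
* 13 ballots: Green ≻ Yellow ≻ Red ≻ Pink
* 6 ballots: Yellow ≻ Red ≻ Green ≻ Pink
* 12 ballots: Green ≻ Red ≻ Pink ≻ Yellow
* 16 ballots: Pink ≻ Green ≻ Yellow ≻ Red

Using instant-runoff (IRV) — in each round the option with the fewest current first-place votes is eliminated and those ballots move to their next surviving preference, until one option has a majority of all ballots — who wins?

Round 1: Yellow 6, Pink 16, Red 12, Green 25. Yellow eliminated.
Round 2: Pink 16, Red 18, Green 25. Pink eliminated.
Round 3: Red 18, Green 41. Green has a majority (≥30).

Green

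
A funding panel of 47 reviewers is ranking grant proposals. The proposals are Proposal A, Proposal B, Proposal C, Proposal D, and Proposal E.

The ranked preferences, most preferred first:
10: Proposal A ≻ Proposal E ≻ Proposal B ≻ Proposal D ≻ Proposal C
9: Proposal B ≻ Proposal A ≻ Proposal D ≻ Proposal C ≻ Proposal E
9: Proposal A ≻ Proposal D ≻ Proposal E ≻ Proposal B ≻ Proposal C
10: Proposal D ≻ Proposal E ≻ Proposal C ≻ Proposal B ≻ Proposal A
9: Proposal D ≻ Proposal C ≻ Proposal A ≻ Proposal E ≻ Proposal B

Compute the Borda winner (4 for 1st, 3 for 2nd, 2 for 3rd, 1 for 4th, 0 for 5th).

Proposal A: 10×4 + 9×3 + 9×4 + 10×0 + 9×2 = 121
Proposal B: 10×2 + 9×4 + 9×1 + 10×1 + 9×0 = 75
Proposal C: 10×0 + 9×1 + 9×0 + 10×2 + 9×3 = 56
Proposal D: 10×1 + 9×2 + 9×3 + 10×4 + 9×4 = 131
Proposal E: 10×3 + 9×0 + 9×2 + 10×3 + 9×1 = 87

Proposal D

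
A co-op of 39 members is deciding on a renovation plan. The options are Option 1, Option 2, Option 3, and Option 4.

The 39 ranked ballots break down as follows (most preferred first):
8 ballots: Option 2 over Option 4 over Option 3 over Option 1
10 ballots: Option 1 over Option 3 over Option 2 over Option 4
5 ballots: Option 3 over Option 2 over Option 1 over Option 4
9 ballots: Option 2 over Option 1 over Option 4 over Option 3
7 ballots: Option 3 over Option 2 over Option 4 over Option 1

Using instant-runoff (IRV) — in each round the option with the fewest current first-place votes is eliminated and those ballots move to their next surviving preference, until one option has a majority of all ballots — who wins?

Round 1: Option 1 10, Option 2 17, Option 3 12, Option 4 0. Option 4 eliminated.
Round 2: Option 1 10, Option 2 17, Option 3 12. Option 1 eliminated.
Round 3: Option 2 17, Option 3 22. Option 3 has a majority (≥20).

Option 3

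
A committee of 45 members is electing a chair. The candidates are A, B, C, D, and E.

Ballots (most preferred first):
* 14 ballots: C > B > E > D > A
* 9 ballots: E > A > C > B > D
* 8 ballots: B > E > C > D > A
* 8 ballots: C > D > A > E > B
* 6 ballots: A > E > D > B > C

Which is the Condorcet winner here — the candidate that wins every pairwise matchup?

E vs A: 31–14
E vs B: 23–22
E vs C: 23–22
E vs D: 37–8
E beats every other candidate.

E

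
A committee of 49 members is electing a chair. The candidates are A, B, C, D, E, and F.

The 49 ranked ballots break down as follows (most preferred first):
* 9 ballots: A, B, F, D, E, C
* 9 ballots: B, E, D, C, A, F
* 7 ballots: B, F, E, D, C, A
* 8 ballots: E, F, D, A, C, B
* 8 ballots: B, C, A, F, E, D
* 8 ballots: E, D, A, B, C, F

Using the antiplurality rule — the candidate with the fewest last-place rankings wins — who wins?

E

Last-place votes: A 7, B 8, C 9, D 8, E 0, F 17.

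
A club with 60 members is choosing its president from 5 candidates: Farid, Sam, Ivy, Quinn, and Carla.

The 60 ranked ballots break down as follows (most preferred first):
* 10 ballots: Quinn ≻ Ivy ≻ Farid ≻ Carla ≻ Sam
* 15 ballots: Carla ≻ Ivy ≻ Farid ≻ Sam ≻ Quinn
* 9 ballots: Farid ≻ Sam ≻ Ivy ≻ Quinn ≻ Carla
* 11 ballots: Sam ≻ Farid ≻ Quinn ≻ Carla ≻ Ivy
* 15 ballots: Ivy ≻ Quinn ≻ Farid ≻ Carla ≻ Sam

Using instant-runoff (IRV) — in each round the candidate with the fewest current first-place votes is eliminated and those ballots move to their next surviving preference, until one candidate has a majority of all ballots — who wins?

Round 1: Farid 9, Sam 11, Ivy 15, Quinn 10, Carla 15. Farid eliminated.
Round 2: Sam 20, Ivy 15, Quinn 10, Carla 15. Quinn eliminated.
Round 3: Sam 20, Ivy 25, Carla 15. Carla eliminated.
Round 4: Sam 20, Ivy 40. Ivy has a majority (≥31).

Ivy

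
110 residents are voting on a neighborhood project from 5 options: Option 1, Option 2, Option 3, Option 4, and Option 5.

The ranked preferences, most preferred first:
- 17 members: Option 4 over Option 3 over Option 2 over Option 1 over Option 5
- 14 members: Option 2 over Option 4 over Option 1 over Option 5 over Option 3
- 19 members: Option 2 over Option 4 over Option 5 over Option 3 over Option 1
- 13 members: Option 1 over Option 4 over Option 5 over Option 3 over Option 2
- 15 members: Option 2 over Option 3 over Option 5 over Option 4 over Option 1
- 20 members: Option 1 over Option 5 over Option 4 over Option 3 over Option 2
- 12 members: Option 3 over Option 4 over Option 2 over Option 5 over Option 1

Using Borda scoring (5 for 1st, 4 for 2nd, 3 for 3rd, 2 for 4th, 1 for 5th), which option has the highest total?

Option 4

Option 1: 17×2 + 14×3 + 19×1 + 13×5 + 15×1 + 20×5 + 12×1 = 287
Option 2: 17×3 + 14×5 + 19×5 + 13×1 + 15×5 + 20×1 + 12×3 = 360
Option 3: 17×4 + 14×1 + 19×2 + 13×2 + 15×4 + 20×2 + 12×5 = 306
Option 4: 17×5 + 14×4 + 19×4 + 13×4 + 15×2 + 20×3 + 12×4 = 407
Option 5: 17×1 + 14×2 + 19×3 + 13×3 + 15×3 + 20×4 + 12×2 = 290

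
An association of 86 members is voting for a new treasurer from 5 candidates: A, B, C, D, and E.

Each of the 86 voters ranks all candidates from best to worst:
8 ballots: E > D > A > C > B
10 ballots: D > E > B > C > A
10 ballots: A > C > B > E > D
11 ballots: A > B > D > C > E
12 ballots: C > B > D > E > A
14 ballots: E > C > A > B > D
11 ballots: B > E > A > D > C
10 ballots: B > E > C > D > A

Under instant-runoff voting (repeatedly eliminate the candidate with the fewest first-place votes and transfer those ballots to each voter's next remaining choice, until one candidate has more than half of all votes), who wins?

B

Round 1: A 21, B 21, C 12, D 10, E 22. D eliminated.
Round 2: A 21, B 21, C 12, E 32. C eliminated.
Round 3: A 21, B 33, E 32. A eliminated.
Round 4: B 54, E 32. B has a majority (≥44).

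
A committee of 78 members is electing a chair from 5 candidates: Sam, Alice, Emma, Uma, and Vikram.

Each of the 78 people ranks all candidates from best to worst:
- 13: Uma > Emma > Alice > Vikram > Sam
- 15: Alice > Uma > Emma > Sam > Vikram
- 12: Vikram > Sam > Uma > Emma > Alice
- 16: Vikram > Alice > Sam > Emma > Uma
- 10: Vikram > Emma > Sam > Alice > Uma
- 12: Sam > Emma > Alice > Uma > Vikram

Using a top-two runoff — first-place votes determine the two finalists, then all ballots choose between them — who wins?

Round 1 first-place votes: Sam 12, Alice 15, Emma 0, Uma 13, Vikram 38. Vikram and Alice advance.
Runoff: Vikram is ranked above Alice on 38 ballots, Alice above Vikram on 40.

Alice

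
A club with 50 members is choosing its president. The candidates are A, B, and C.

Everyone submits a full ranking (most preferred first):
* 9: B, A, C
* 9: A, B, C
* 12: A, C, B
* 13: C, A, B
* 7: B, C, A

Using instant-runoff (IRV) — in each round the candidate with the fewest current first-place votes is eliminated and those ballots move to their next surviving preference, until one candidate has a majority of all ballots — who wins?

A

Round 1: A 21, B 16, C 13. C eliminated.
Round 2: A 34, B 16. A has a majority (≥26).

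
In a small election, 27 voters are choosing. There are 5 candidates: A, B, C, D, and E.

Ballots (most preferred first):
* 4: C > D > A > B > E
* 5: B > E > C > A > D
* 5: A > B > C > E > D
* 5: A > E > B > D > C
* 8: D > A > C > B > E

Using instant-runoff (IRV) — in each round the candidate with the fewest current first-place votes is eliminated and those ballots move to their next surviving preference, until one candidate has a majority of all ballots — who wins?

Round 1: A 10, B 5, C 4, D 8, E 0. E eliminated.
Round 2: A 10, B 5, C 4, D 8. C eliminated.
Round 3: A 10, B 5, D 12. B eliminated.
Round 4: A 15, D 12. A has a majority (≥14).

A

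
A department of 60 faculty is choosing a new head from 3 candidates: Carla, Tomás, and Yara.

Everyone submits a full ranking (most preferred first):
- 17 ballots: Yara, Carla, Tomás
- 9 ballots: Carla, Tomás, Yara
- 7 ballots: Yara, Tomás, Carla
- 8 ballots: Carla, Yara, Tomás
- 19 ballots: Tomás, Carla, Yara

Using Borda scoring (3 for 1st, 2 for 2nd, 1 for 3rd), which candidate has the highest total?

Carla

Carla: 17×2 + 9×3 + 7×1 + 8×3 + 19×2 = 130
Tomás: 17×1 + 9×2 + 7×2 + 8×1 + 19×3 = 114
Yara: 17×3 + 9×1 + 7×3 + 8×2 + 19×1 = 116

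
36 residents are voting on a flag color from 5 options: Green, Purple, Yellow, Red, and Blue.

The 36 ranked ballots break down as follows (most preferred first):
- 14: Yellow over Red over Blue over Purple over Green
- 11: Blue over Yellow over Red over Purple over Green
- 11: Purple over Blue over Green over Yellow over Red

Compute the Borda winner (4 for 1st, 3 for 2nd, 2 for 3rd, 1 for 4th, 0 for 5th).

Green: 14×0 + 11×0 + 11×2 = 22
Purple: 14×1 + 11×1 + 11×4 = 69
Yellow: 14×4 + 11×3 + 11×1 = 100
Red: 14×3 + 11×2 + 11×0 = 64
Blue: 14×2 + 11×4 + 11×3 = 105

Blue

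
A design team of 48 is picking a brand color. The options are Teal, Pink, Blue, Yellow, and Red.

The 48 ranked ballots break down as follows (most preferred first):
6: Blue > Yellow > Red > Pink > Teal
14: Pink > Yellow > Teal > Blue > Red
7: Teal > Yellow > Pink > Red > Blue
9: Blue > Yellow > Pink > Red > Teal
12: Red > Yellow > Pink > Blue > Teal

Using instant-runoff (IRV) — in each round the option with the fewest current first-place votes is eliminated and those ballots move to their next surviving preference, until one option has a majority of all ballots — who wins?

Round 1: Teal 7, Pink 14, Blue 15, Yellow 0, Red 12. Yellow eliminated.
Round 2: Teal 7, Pink 14, Blue 15, Red 12. Teal eliminated.
Round 3: Pink 21, Blue 15, Red 12. Red eliminated.
Round 4: Pink 33, Blue 15. Pink has a majority (≥25).

Pink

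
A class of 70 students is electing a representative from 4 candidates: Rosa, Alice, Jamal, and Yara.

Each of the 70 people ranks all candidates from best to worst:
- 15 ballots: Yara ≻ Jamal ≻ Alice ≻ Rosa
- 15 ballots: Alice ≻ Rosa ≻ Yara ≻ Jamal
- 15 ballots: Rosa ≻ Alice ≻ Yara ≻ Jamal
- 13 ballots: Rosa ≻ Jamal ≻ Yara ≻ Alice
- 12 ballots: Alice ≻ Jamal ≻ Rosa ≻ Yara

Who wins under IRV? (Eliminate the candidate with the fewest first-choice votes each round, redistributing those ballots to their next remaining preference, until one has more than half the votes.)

Alice

Round 1: Rosa 28, Alice 27, Jamal 0, Yara 15. Jamal eliminated.
Round 2: Rosa 28, Alice 27, Yara 15. Yara eliminated.
Round 3: Rosa 28, Alice 42. Alice has a majority (≥36).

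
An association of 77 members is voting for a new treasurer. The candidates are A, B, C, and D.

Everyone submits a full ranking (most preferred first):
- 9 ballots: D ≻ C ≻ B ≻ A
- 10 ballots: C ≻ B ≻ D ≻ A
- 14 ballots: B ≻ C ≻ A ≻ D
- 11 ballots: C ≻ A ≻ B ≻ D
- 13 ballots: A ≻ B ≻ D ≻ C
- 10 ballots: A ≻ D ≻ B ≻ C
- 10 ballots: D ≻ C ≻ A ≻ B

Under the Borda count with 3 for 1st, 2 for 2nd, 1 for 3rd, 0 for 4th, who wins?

C

A: 9×0 + 10×0 + 14×1 + 11×2 + 13×3 + 10×3 + 10×1 = 115
B: 9×1 + 10×2 + 14×3 + 11×1 + 13×2 + 10×1 + 10×0 = 118
C: 9×2 + 10×3 + 14×2 + 11×3 + 13×0 + 10×0 + 10×2 = 129
D: 9×3 + 10×1 + 14×0 + 11×0 + 13×1 + 10×2 + 10×3 = 100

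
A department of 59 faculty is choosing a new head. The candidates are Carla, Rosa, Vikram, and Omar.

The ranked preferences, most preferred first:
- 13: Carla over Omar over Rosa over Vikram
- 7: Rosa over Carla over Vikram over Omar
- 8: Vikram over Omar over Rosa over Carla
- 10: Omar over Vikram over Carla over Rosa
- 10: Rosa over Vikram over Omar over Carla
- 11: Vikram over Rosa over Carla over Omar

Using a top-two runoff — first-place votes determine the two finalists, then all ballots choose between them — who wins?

Round 1 first-place votes: Carla 13, Rosa 17, Vikram 19, Omar 10. Vikram and Rosa advance.
Runoff: Vikram is ranked above Rosa on 29 ballots, Rosa above Vikram on 30.

Rosa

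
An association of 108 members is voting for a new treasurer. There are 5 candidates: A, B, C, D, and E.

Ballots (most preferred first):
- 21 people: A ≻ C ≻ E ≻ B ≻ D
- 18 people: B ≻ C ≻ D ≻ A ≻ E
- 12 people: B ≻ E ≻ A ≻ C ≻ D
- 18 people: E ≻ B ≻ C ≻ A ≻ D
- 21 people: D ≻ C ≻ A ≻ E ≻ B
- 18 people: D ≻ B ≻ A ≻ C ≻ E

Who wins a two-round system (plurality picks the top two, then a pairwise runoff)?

B

Round 1 first-place votes: A 21, B 30, C 0, D 39, E 18. D and B advance.
Runoff: D is ranked above B on 39 ballots, B above D on 69.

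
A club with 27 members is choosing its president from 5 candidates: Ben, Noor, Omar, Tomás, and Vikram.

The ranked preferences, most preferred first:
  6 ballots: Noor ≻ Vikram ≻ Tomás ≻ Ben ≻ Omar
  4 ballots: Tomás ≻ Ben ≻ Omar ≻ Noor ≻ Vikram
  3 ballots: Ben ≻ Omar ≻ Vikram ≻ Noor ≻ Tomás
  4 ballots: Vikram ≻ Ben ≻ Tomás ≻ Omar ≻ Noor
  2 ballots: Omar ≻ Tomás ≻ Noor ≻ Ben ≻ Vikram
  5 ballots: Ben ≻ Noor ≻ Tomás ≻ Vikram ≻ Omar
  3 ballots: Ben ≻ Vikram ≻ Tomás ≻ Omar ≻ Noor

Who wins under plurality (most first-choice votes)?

Ben

First-place votes: Ben 11, Noor 6, Omar 2, Tomás 4, Vikram 4.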